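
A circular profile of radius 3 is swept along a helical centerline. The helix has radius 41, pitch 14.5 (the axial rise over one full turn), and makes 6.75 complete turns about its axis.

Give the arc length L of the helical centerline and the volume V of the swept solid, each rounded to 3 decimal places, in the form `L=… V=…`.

2πR = 2π·41 = 257.610598
per-turn = √(257.610598² + 14.5²) = √(66363.2200 + 210.25) = √66573.4700 = 258.018352
L = 6.75 × 258.018352 = 1741.623876
V = π·3² × L = 28.274334 × 1741.623876 = 49243.254976

L=1741.624 V=49243.255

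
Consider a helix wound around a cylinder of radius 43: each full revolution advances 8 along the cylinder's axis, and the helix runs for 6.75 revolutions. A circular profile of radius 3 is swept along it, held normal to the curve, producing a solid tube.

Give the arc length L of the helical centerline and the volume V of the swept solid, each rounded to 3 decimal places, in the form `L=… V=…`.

L=1824.494 V=51586.348

2πR = 2π·43 = 270.176968
per-turn = √(270.176968² + 8²) = √(72995.5942 + 64) = √73059.5942 = 270.295383
L = 6.75 × 270.295383 = 1824.493836
V = π·3² × L = 28.274334 × 1824.493836 = 51586.347892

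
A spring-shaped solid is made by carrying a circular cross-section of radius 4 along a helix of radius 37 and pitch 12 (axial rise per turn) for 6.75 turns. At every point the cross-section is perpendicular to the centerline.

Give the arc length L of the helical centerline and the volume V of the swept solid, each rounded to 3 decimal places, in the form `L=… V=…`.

2πR = 2π·37 = 232.477856
per-turn = √(232.477856² + 12²) = √(54045.9537 + 144) = √54189.9537 = 232.787357
L = 6.75 × 232.787357 = 1571.314662
V = π·4² × L = 50.265482 × 1571.314662 = 78982.889553

L=1571.315 V=78982.890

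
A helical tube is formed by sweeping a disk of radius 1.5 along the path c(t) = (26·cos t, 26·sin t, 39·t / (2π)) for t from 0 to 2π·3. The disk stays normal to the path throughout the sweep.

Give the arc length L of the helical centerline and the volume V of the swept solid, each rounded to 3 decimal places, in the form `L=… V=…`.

2πR = 2π·26 = 163.362818
per-turn = √(163.362818² + 39²) = √(26687.4103 + 1521) = √28208.4103 = 167.953596
L = 3 × 167.953596 = 503.860787
V = π·1.5² × L = 7.068583 × 503.860787 = 3561.582031

L=503.861 V=3561.582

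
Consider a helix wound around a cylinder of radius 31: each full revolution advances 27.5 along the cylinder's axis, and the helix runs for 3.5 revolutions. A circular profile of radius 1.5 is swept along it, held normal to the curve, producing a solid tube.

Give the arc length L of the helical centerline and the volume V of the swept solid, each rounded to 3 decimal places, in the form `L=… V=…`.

L=688.487 V=4866.625

2πR = 2π·31 = 194.778745
per-turn = √(194.778745² + 27.5²) = √(37938.7593 + 756.25) = √38695.0093 = 196.710471
L = 3.5 × 196.710471 = 688.486648
V = π·1.5² × L = 7.068583 × 688.486648 = 4866.625338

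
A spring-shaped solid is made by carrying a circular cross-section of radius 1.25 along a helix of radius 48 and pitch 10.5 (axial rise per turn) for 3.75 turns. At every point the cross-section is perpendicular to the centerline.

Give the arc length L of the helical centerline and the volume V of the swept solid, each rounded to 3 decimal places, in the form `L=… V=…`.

2πR = 2π·48 = 301.592895
per-turn = √(301.592895² + 10.5²) = √(90958.2742 + 110.25) = √91068.5242 = 301.775619
L = 3.75 × 301.775619 = 1131.658571
V = π·1.25² × L = 4.908739 × 1131.658571 = 5555.016020

L=1131.659 V=5555.016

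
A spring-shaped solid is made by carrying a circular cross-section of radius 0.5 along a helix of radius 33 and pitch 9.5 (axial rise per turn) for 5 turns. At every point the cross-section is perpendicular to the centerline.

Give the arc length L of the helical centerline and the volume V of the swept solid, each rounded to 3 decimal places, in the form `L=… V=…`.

L=1037.813 V=815.097

2πR = 2π·33 = 207.345115
per-turn = √(207.345115² + 9.5²) = √(42991.9968 + 90.25) = √43082.2468 = 207.562633
L = 5 × 207.562633 = 1037.813167
V = π·0.5² × L = 0.785398 × 1037.813167 = 815.096555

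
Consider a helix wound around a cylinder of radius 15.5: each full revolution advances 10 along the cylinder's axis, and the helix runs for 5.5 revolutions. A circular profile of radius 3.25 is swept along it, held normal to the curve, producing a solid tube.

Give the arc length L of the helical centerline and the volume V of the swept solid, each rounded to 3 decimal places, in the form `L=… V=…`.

L=538.458 V=17867.686

2πR = 2π·15.5 = 97.389372
per-turn = √(97.389372² + 10²) = √(9484.6898 + 100) = √9584.6898 = 97.901429
L = 5.5 × 97.901429 = 538.457860
V = π·3.25² × L = 33.183072 × 538.457860 = 17867.686165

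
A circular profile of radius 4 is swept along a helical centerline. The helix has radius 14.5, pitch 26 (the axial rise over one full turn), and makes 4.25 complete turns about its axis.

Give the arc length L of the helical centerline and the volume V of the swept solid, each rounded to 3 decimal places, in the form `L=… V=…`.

L=402.660 V=20239.900

2πR = 2π·14.5 = 91.106187
per-turn = √(91.106187² + 26²) = √(8300.3373 + 676) = √8976.3373 = 94.743534
L = 4.25 × 94.743534 = 402.660021
V = π·4² × L = 50.265482 × 402.660021 = 20239.900221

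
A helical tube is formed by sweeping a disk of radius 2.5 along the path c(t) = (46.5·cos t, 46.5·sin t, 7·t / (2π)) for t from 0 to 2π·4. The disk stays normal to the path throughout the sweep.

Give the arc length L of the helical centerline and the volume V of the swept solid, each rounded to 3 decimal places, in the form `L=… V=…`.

2πR = 2π·46.5 = 292.168117
per-turn = √(292.168117² + 7²) = √(85362.2085 + 49) = √85411.2085 = 292.251961
L = 4 × 292.251961 = 1169.007842
V = π·2.5² × L = 19.634954 × 1169.007842 = 22953.415309

L=1169.008 V=22953.415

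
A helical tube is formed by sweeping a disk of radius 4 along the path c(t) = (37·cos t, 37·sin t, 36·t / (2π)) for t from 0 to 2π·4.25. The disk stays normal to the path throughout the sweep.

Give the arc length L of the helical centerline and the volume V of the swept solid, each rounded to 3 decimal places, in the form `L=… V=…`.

L=999.807 V=50255.781

2πR = 2π·37 = 232.477856
per-turn = √(232.477856² + 36²) = √(54045.9537 + 1296) = √55341.9537 = 235.248706
L = 4.25 × 235.248706 = 999.807001
V = π·4² × L = 50.265482 × 999.807001 = 50255.781256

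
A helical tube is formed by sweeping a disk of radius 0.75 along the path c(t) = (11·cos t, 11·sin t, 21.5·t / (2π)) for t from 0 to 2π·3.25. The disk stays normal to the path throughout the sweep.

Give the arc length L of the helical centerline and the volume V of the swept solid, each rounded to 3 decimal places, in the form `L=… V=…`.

L=235.241 V=415.705

2πR = 2π·11 = 69.115038
per-turn = √(69.115038² + 21.5²) = √(4776.8885 + 462.25) = √5239.1385 = 72.381894
L = 3.25 × 72.381894 = 235.241154
V = π·0.75² × L = 1.767146 × 235.241154 = 415.705434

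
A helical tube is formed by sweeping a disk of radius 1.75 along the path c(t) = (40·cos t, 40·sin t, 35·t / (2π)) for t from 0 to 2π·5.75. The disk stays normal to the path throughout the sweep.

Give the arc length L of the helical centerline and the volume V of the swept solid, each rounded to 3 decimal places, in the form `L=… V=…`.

L=1459.078 V=14037.980

2πR = 2π·40 = 251.327412
per-turn = √(251.327412² + 35²) = √(63165.4682 + 1225) = √64390.4682 = 253.752770
L = 5.75 × 253.752770 = 1459.078426
V = π·1.75² × L = 9.621128 × 1459.078426 = 14037.979573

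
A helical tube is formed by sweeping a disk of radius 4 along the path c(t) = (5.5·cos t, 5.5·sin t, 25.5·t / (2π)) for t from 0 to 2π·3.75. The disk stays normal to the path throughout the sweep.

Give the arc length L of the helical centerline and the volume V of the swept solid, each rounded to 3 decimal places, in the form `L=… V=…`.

2πR = 2π·5.5 = 34.557519
per-turn = √(34.557519² + 25.5²) = √(1194.2221 + 650.25) = √1844.4721 = 42.947318
L = 3.75 × 42.947318 = 161.052443
V = π·4² × L = 50.265482 × 161.052443 = 8095.378743

L=161.052 V=8095.379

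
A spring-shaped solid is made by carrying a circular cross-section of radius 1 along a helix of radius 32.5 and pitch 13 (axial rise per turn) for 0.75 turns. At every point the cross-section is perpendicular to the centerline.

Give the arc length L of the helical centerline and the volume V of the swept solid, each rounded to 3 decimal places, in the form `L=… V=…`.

L=153.463 V=482.117

2πR = 2π·32.5 = 204.203522
per-turn = √(204.203522² + 13²) = √(41699.0786 + 169) = √41868.0786 = 204.616907
L = 0.75 × 204.616907 = 153.462680
V = π·1² × L = 3.141593 × 153.462680 = 482.117229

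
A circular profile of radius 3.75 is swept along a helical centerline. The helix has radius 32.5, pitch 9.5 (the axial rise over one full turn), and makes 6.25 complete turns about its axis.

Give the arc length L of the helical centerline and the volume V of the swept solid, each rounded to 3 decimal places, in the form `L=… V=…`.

L=1277.652 V=56444.954

2πR = 2π·32.5 = 204.203522
per-turn = √(204.203522² + 9.5²) = √(41699.0786 + 90.25) = √41789.3286 = 204.424384
L = 6.25 × 204.424384 = 1277.652397
V = π·3.75² × L = 44.178647 × 1277.652397 = 56444.953853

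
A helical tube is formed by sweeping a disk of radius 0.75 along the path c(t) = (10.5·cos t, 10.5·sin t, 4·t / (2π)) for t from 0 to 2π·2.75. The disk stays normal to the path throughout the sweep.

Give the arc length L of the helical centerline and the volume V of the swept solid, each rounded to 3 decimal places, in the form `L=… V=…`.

L=181.760 V=321.197

2πR = 2π·10.5 = 65.973446
per-turn = √(65.973446² + 4²) = √(4352.4955 + 16) = √4368.4955 = 66.094595
L = 2.75 × 66.094595 = 181.760137
V = π·0.75² × L = 1.767146 × 181.760137 = 321.196676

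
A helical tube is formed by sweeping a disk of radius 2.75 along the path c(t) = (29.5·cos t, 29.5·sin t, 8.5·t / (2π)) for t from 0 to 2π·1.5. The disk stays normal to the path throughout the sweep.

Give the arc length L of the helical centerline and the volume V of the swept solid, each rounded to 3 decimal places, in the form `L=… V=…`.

L=278.323 V=6612.483

2πR = 2π·29.5 = 185.353967
per-turn = √(185.353967² + 8.5²) = √(34356.0929 + 72.25) = √34428.3429 = 185.548762
L = 1.5 × 185.548762 = 278.323142
V = π·2.75² × L = 23.758294 × 278.323142 = 6612.483166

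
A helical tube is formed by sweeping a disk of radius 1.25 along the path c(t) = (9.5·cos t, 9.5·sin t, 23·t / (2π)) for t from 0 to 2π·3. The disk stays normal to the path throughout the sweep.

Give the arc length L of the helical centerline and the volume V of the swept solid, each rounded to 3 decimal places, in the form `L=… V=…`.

L=191.905 V=942.009

2πR = 2π·9.5 = 59.690260
per-turn = √(59.690260² + 23²) = √(3562.9272 + 529) = √4091.9272 = 63.968173
L = 3 × 63.968173 = 191.904520
V = π·1.25² × L = 4.908739 × 191.904520 = 942.009108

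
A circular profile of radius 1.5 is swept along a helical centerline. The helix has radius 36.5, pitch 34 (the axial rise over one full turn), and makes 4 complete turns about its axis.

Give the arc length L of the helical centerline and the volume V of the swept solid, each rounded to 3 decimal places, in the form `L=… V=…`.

2πR = 2π·36.5 = 229.336264
per-turn = √(229.336264² + 34²) = √(52595.1219 + 1156) = √53751.1219 = 231.842882
L = 4 × 231.842882 = 927.371527
V = π·1.5² × L = 7.068583 × 927.371527 = 6555.203049

L=927.372 V=6555.203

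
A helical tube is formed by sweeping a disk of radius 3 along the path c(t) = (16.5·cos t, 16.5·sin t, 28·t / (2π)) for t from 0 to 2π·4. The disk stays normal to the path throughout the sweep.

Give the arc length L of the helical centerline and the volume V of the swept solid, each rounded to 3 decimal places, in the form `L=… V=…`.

2πR = 2π·16.5 = 103.672558
per-turn = √(103.672558² + 28²) = √(10747.9992 + 784) = √11531.9992 = 107.387146
L = 4 × 107.387146 = 429.548585
V = π·3² × L = 28.274334 × 429.548585 = 12145.200118

L=429.549 V=12145.200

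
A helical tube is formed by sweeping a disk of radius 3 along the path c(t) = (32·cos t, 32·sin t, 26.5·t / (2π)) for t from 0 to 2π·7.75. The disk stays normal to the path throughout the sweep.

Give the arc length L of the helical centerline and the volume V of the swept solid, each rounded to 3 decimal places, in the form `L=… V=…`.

L=1571.706 V=44438.938

2πR = 2π·32 = 201.061930
per-turn = √(201.061930² + 26.5²) = √(40425.8996 + 702.25) = √41128.1496 = 202.800763
L = 7.75 × 202.800763 = 1571.705916
V = π·3² × L = 28.274334 × 1571.705916 = 44438.937839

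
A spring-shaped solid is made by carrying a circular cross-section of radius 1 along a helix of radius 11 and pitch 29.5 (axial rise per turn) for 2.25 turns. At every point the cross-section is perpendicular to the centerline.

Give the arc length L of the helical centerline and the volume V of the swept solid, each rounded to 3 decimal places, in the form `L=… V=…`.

2πR = 2π·11 = 69.115038
per-turn = √(69.115038² + 29.5²) = √(4776.8885 + 870.25) = √5647.1385 = 75.147445
L = 2.25 × 75.147445 = 169.081752
V = π·1² × L = 3.141593 × 169.081752 = 531.185989

L=169.082 V=531.186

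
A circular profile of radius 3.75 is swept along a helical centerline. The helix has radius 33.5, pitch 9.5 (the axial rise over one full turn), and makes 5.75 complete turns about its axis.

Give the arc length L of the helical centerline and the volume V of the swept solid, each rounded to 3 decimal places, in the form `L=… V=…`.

L=1211.531 V=53523.785

2πR = 2π·33.5 = 210.486708
per-turn = √(210.486708² + 9.5²) = √(44304.6542 + 90.25) = √44394.9042 = 210.700983
L = 5.75 × 210.700983 = 1211.530651
V = π·3.75² × L = 44.178647 × 1211.530651 = 53523.784593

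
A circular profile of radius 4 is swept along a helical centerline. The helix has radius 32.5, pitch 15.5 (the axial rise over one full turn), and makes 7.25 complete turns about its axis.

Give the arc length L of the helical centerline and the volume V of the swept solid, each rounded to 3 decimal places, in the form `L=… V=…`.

2πR = 2π·32.5 = 204.203522
per-turn = √(204.203522² + 15.5²) = √(41699.0786 + 240.25) = √41939.3286 = 204.790939
L = 7.25 × 204.790939 = 1484.734306
V = π·4² × L = 50.265482 × 1484.734306 = 74630.886209

L=1484.734 V=74630.886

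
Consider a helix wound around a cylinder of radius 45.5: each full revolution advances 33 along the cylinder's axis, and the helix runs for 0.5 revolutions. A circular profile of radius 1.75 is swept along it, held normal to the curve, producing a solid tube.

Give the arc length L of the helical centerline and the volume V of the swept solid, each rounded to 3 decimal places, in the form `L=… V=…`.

L=143.892 V=1384.400

2πR = 2π·45.5 = 285.884931
per-turn = √(285.884931² + 33²) = √(81730.1940 + 1089) = √82819.1940 = 287.783241
L = 0.5 × 287.783241 = 143.891621
V = π·1.75² × L = 9.621128 × 143.891621 = 1384.399629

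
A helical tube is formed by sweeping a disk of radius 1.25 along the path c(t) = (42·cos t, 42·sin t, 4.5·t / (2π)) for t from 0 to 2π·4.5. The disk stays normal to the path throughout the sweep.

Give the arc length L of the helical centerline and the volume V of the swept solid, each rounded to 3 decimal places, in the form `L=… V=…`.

2πR = 2π·42 = 263.893783
per-turn = √(263.893783² + 4.5²) = √(69639.9287 + 20.25) = √69660.1787 = 263.932148
L = 4.5 × 263.932148 = 1187.694665
V = π·1.25² × L = 4.908739 × 1187.694665 = 5830.082555

L=1187.695 V=5830.083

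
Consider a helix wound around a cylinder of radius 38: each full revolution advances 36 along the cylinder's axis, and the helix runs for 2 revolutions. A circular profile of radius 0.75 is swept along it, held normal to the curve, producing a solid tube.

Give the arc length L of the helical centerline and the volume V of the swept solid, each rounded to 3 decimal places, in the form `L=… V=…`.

2πR = 2π·38 = 238.761042
per-turn = √(238.761042² + 36²) = √(57006.8350 + 1296) = √58302.8350 = 241.459800
L = 2 × 241.459800 = 482.919600
V = π·0.75² × L = 1.767146 × 482.919600 = 853.389376

L=482.920 V=853.389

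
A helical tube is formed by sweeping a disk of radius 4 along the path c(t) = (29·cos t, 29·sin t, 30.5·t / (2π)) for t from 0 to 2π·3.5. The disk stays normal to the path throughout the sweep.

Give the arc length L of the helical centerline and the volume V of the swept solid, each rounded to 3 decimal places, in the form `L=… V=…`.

L=646.616 V=32502.459

2πR = 2π·29 = 182.212374
per-turn = √(182.212374² + 30.5²) = √(33201.3492 + 930.25) = √34131.5992 = 184.747393
L = 3.5 × 184.747393 = 646.615875
V = π·4² × L = 50.265482 × 646.615875 = 32502.458939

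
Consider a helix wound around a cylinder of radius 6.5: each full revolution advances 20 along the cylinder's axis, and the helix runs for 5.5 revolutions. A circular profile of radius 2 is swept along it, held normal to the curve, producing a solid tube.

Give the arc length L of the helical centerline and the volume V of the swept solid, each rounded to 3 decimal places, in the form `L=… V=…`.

L=250.112 V=3142.997

2πR = 2π·6.5 = 40.840704
per-turn = √(40.840704² + 20²) = √(1667.9631 + 400) = √2067.9631 = 45.474863
L = 5.5 × 45.474863 = 250.111745
V = π·2² × L = 12.566371 × 250.111745 = 3142.996886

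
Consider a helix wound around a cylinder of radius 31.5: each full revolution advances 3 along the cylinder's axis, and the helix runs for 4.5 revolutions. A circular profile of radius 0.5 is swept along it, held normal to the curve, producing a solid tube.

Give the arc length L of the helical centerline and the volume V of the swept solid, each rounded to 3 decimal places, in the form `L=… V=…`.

2πR = 2π·31.5 = 197.920337
per-turn = √(197.920337² + 3²) = √(39172.4599 + 9) = √39181.4599 = 197.943072
L = 4.5 × 197.943072 = 890.743825
V = π·0.5² × L = 0.785398 × 890.743825 = 699.588564

L=890.744 V=699.589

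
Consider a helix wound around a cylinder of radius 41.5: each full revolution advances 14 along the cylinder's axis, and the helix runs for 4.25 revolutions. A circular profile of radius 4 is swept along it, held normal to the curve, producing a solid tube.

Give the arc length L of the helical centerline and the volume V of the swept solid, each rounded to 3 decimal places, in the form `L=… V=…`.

L=1109.793 V=55784.279

2πR = 2π·41.5 = 260.752190
per-turn = √(260.752190² + 14²) = √(67991.7047 + 196) = √68187.7047 = 261.127756
L = 4.25 × 261.127756 = 1109.792961
V = π·4² × L = 50.265482 × 1109.792961 = 55784.278617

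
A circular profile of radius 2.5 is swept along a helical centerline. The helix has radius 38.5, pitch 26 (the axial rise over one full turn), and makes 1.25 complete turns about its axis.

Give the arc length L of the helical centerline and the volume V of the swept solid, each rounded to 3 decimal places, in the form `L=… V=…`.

L=304.120 V=5971.379

2πR = 2π·38.5 = 241.902634
per-turn = √(241.902634² + 26²) = √(58516.8845 + 676) = √59192.8845 = 243.295878
L = 1.25 × 243.295878 = 304.119848
V = π·2.5² × L = 19.634954 × 304.119848 = 5971.379254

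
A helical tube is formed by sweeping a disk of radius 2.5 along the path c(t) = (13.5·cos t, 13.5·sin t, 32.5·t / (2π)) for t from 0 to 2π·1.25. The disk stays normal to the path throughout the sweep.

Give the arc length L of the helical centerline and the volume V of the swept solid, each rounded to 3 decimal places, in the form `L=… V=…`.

L=113.545 V=2229.453

2πR = 2π·13.5 = 84.823002
per-turn = √(84.823002² + 32.5²) = √(7194.9416 + 1056.25) = √8251.1916 = 90.836070
L = 1.25 × 90.836070 = 113.545087
V = π·2.5² × L = 19.634954 × 113.545087 = 2229.452579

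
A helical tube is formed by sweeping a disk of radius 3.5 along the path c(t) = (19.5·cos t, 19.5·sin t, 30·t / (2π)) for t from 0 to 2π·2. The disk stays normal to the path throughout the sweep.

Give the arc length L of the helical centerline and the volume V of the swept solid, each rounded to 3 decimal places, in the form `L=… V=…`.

2πR = 2π·19.5 = 122.522113
per-turn = √(122.522113² + 30²) = √(15011.6683 + 900) = √15911.6683 = 126.141461
L = 2 × 126.141461 = 252.282923
V = π·3.5² × L = 38.484510 × 252.282923 = 9708.984670

L=252.283 V=9708.985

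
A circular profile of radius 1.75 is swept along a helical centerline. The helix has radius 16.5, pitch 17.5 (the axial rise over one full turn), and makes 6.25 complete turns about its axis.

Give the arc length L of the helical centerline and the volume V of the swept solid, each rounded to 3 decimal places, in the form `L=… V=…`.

2πR = 2π·16.5 = 103.672558
per-turn = √(103.672558² + 17.5²) = √(10747.9992 + 306.25) = √11054.2492 = 105.139190
L = 6.25 × 105.139190 = 657.119935
V = π·1.75² × L = 9.621128 × 657.119935 = 6322.234679

L=657.120 V=6322.235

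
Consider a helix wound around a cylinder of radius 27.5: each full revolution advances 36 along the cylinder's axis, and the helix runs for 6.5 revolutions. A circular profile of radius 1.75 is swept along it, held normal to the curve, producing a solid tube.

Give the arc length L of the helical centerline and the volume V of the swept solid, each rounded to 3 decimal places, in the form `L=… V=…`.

L=1147.237 V=11037.715

2πR = 2π·27.5 = 172.787596
per-turn = √(172.787596² + 36²) = √(29855.5533 + 1296) = √31151.5533 = 176.498026
L = 6.5 × 176.498026 = 1147.237171
V = π·1.75² × L = 9.621128 × 1147.237171 = 11037.715101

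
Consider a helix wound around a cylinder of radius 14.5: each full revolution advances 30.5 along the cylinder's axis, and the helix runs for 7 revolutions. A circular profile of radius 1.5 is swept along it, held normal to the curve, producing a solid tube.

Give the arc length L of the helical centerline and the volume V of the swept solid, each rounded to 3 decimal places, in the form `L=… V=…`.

2πR = 2π·14.5 = 91.106187
per-turn = √(91.106187² + 30.5²) = √(8300.3373 + 930.25) = √9230.5873 = 96.075945
L = 7 × 96.075945 = 672.531618
V = π·1.5² × L = 7.068583 × 672.531618 = 4753.845881

L=672.532 V=4753.846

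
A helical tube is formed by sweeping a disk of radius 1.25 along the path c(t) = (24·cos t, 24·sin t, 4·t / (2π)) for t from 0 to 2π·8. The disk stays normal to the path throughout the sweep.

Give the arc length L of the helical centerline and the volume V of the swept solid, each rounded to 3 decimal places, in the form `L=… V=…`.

L=1206.796 V=5923.846

2πR = 2π·24 = 150.796447
per-turn = √(150.796447² + 4²) = √(22739.5685 + 16) = √22755.5685 = 150.849490
L = 8 × 150.849490 = 1206.795918
V = π·1.25² × L = 4.908739 × 1206.795918 = 5923.845608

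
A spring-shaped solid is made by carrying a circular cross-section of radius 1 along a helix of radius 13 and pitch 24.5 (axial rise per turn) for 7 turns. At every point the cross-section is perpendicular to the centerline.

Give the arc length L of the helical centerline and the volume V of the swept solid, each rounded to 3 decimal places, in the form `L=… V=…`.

2πR = 2π·13 = 81.681409
per-turn = √(81.681409² + 24.5²) = √(6671.8526 + 600.25) = √7272.1026 = 85.276624
L = 7 × 85.276624 = 596.936367
V = π·1² × L = 3.141593 × 596.936367 = 1875.330905

L=596.936 V=1875.331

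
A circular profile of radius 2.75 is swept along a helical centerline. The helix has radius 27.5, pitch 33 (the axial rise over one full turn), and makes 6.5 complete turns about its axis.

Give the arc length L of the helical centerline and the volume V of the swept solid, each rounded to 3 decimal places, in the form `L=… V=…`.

L=1143.419 V=27165.689

2πR = 2π·27.5 = 172.787596
per-turn = √(172.787596² + 33²) = √(29855.5533 + 1089) = √30944.5533 = 175.910640
L = 6.5 × 175.910640 = 1143.419161
V = π·2.75² × L = 23.758294 × 1143.419161 = 27165.689096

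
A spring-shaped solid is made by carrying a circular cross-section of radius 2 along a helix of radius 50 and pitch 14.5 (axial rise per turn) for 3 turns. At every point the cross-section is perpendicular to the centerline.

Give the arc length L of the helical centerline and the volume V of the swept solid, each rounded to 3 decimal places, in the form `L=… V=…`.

L=943.481 V=11856.134

2πR = 2π·50 = 314.159265
per-turn = √(314.159265² + 14.5²) = √(98696.0440 + 210.25) = √98906.2940 = 314.493711
L = 3 × 314.493711 = 943.481132
V = π·2² × L = 12.566371 × 943.481132 = 11856.133570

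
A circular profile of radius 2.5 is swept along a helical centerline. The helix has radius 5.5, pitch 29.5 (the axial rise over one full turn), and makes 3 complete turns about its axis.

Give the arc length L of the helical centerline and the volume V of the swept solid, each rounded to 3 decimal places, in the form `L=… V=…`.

2πR = 2π·5.5 = 34.557519
per-turn = √(34.557519² + 29.5²) = √(1194.2221 + 870.25) = √2064.4721 = 45.436463
L = 3 × 45.436463 = 136.309388
V = π·2.5² × L = 19.634954 × 136.309388 = 2676.428570

L=136.309 V=2676.429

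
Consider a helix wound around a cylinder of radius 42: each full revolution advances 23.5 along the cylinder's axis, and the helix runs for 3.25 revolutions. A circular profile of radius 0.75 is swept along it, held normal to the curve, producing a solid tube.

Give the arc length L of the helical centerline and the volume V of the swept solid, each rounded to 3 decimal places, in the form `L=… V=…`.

2πR = 2π·42 = 263.893783
per-turn = √(263.893783² + 23.5²) = √(69639.9287 + 552.25) = √70192.1787 = 264.938066
L = 3.25 × 264.938066 = 861.048714
V = π·0.75² × L = 1.767146 × 861.048714 = 1521.598676

L=861.049 V=1521.599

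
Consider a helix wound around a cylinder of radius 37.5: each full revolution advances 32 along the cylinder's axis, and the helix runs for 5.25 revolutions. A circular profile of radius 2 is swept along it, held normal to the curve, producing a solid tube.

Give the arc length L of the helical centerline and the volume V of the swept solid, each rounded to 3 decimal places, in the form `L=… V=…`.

L=1248.358 V=15687.332

2πR = 2π·37.5 = 235.619449
per-turn = √(235.619449² + 32²) = √(55516.5248 + 1024) = √56540.5248 = 237.782516
L = 5.25 × 237.782516 = 1248.358207
V = π·2² × L = 12.566371 × 1248.358207 = 15687.331892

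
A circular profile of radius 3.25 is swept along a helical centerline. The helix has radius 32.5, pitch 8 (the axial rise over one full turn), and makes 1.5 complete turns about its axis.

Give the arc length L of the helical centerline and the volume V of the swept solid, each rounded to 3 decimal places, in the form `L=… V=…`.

2πR = 2π·32.5 = 204.203522
per-turn = √(204.203522² + 8²) = √(41699.0786 + 64) = √41763.0786 = 204.360169
L = 1.5 × 204.360169 = 306.540253
V = π·3.25² × L = 33.183072 × 306.540253 = 10171.947417

L=306.540 V=10171.947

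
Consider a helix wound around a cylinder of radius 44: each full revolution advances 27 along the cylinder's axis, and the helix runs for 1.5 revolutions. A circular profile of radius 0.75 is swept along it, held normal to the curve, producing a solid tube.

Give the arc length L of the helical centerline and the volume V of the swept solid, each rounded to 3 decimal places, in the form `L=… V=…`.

2πR = 2π·44 = 276.460154
per-turn = √(276.460154² + 27²) = √(76430.2165 + 729) = √77159.2165 = 277.775479
L = 1.5 × 277.775479 = 416.663218
V = π·0.75² × L = 1.767146 × 416.663218 = 736.304684

L=416.663 V=736.305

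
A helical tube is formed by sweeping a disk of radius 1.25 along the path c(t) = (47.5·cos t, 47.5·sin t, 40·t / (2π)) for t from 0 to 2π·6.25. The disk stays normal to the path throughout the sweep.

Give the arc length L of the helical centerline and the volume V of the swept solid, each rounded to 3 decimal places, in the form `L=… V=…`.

2πR = 2π·47.5 = 298.451302
per-turn = √(298.451302² + 40²) = √(89073.1797 + 1600) = √90673.1797 = 301.119876
L = 6.25 × 301.119876 = 1881.999225
V = π·1.25² × L = 4.908739 × 1881.999225 = 9238.242093

L=1881.999 V=9238.242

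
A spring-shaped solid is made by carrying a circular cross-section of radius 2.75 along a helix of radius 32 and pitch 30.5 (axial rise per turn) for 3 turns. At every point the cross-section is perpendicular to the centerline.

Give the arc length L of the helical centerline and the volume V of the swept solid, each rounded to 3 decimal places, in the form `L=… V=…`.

2πR = 2π·32 = 201.061930
per-turn = √(201.061930² + 30.5²) = √(40425.8996 + 930.25) = √41356.1496 = 203.362115
L = 3 × 203.362115 = 610.086344
V = π·2.75² × L = 23.758294 × 610.086344 = 14494.610987

L=610.086 V=14494.611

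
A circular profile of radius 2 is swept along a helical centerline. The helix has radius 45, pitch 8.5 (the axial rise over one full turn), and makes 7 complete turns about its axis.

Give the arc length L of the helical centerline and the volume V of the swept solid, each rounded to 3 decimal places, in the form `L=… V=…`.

L=1980.098 V=24882.639

2πR = 2π·45 = 282.743339
per-turn = √(282.743339² + 8.5²) = √(79943.7956 + 72.25) = √80016.0456 = 282.871076
L = 7 × 282.871076 = 1980.097532
V = π·2² × L = 12.566371 × 1980.097532 = 24882.639441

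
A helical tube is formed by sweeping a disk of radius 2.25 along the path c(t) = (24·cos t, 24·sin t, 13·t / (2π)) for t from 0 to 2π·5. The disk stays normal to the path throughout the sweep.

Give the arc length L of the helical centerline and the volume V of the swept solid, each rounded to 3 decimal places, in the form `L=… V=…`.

2πR = 2π·24 = 150.796447
per-turn = √(150.796447² + 13²) = √(22739.5685 + 169) = √22908.5685 = 151.355768
L = 5 × 151.355768 = 756.778841
V = π·2.25² × L = 15.904313 × 756.778841 = 12036.047407

L=756.779 V=12036.047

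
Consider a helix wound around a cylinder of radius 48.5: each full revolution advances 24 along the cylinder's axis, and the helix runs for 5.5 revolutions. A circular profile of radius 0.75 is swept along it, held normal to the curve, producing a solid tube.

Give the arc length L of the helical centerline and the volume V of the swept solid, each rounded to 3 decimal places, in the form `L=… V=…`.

L=1681.230 V=2970.978

2πR = 2π·48.5 = 304.734487
per-turn = √(304.734487² + 24²) = √(92863.1078 + 576) = √93439.1078 = 305.678111
L = 5.5 × 305.678111 = 1681.229613
V = π·0.75² × L = 1.767146 × 1681.229613 = 2970.977963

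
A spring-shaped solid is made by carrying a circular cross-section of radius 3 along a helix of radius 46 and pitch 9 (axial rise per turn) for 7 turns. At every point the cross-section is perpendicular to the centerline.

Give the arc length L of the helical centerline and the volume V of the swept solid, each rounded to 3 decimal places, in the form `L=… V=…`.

2πR = 2π·46 = 289.026524
per-turn = √(289.026524² + 9²) = √(83536.3317 + 81) = √83617.3317 = 289.166616
L = 7 × 289.166616 = 2024.166310
V = π·3² × L = 28.274334 × 2024.166310 = 57231.954085

L=2024.166 V=57231.954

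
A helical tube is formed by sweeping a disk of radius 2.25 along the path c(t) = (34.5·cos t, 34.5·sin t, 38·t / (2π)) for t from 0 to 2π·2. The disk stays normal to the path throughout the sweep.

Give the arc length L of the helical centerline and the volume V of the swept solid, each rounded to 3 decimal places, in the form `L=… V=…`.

L=440.151 V=7000.296

2πR = 2π·34.5 = 216.769893
per-turn = √(216.769893² + 38²) = √(46989.1866 + 1444) = √48433.1866 = 220.075411
L = 2 × 220.075411 = 440.150822
V = π·2.25² × L = 15.904313 × 440.150822 = 7000.296358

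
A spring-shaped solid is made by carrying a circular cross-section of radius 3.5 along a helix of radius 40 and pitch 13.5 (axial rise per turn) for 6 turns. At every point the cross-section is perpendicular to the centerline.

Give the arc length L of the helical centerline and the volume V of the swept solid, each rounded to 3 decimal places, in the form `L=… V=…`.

L=1510.138 V=58116.935

2πR = 2π·40 = 251.327412
per-turn = √(251.327412² + 13.5²) = √(63165.4682 + 182.25) = √63347.7182 = 251.689726
L = 6 × 251.689726 = 1510.138356
V = π·3.5² × L = 38.484510 × 1510.138356 = 58116.934669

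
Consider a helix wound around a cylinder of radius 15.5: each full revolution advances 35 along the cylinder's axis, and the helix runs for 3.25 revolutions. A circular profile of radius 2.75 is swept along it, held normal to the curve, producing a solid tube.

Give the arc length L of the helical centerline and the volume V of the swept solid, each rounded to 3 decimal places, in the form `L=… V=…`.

L=336.335 V=7990.741

2πR = 2π·15.5 = 97.389372
per-turn = √(97.389372² + 35²) = √(9484.6898 + 1225) = √10709.6898 = 103.487631
L = 3.25 × 103.487631 = 336.334802
V = π·2.75² × L = 23.758294 × 336.334802 = 7990.741250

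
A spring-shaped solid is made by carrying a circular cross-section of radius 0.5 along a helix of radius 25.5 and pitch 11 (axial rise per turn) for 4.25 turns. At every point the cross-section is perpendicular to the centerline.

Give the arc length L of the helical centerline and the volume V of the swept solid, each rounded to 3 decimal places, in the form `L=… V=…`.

L=682.543 V=536.068

2πR = 2π·25.5 = 160.221225
per-turn = √(160.221225² + 11²) = √(25670.8410 + 121) = √25791.8410 = 160.598384
L = 4.25 × 160.598384 = 682.543133
V = π·0.5² × L = 0.785398 × 682.543133 = 536.068123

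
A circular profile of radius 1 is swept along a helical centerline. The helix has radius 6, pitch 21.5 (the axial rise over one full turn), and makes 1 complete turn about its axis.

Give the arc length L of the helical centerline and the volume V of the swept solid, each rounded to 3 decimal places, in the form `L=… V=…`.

L=43.399 V=136.342

2πR = 2π·6 = 37.699112
per-turn = √(37.699112² + 21.5²) = √(1421.2230 + 462.25) = √1883.4730 = 43.398998
L = 1 × 43.398998 = 43.398998
V = π·1² × L = 3.141593 × 43.398998 = 136.341974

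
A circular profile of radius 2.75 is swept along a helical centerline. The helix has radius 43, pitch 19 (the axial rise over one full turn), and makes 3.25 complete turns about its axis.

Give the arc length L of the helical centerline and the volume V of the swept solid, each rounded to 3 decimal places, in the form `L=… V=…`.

L=880.244 V=20913.090

2πR = 2π·43 = 270.176968
per-turn = √(270.176968² + 19²) = √(72995.5942 + 361) = √73356.5942 = 270.844225
L = 3.25 × 270.844225 = 880.243731
V = π·2.75² × L = 23.758294 × 880.243731 = 20913.089739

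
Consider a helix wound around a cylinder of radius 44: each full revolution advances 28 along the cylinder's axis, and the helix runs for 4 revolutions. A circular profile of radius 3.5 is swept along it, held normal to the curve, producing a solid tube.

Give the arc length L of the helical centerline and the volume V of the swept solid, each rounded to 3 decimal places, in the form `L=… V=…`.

2πR = 2π·44 = 276.460154
per-turn = √(276.460154² + 28²) = √(76430.2165 + 784) = √77214.2165 = 277.874462
L = 4 × 277.874462 = 1111.497847
V = π·3.5² × L = 38.484510 × 1111.497847 = 42775.450012

L=1111.498 V=42775.450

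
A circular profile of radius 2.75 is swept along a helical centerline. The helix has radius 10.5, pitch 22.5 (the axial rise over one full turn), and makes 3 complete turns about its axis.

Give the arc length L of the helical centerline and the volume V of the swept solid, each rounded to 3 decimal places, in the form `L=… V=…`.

L=209.114 V=4968.195

2πR = 2π·10.5 = 65.973446
per-turn = √(65.973446² + 22.5²) = √(4352.4955 + 506.25) = √4858.7455 = 69.704702
L = 3 × 69.704702 = 209.114107
V = π·2.75² × L = 23.758294 × 209.114107 = 4968.194533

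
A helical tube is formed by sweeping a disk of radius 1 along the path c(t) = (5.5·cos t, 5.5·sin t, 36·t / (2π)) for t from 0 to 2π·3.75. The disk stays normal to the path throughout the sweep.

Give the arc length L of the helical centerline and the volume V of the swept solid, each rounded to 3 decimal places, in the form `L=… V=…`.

L=187.133 V=587.896

2πR = 2π·5.5 = 34.557519
per-turn = √(34.557519² + 36²) = √(1194.2221 + 1296) = √2490.2221 = 49.902126
L = 3.75 × 49.902126 = 187.132971
V = π·1² × L = 3.141593 × 187.132971 = 587.895566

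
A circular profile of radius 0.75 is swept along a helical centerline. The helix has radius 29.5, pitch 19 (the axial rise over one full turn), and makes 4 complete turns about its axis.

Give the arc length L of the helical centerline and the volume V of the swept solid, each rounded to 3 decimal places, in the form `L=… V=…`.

L=745.301 V=1317.055

2πR = 2π·29.5 = 185.353967
per-turn = √(185.353967² + 19²) = √(34356.0929 + 361) = √34717.0929 = 186.325234
L = 4 × 186.325234 = 745.300937
V = π·0.75² × L = 1.767146 × 745.300937 = 1317.055471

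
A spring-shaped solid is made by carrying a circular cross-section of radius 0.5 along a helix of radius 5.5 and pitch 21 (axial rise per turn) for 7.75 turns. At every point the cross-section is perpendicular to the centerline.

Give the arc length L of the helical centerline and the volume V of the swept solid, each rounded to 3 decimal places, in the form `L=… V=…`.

2πR = 2π·5.5 = 34.557519
per-turn = √(34.557519² + 21²) = √(1194.2221 + 441) = √1635.2221 = 40.437880
L = 7.75 × 40.437880 = 313.393569
V = π·0.5² × L = 0.785398 × 313.393569 = 246.138734

L=313.394 V=246.139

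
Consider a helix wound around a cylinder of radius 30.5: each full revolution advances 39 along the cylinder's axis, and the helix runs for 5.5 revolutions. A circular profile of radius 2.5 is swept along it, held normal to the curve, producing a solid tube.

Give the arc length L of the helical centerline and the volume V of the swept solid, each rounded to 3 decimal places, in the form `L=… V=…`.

2πR = 2π·30.5 = 191.637152
per-turn = √(191.637152² + 39²) = √(36724.7980 + 1521) = √38245.7980 = 195.565329
L = 5.5 × 195.565329 = 1075.609310
V = π·2.5² × L = 19.634954 × 1075.609310 = 21119.539425

L=1075.609 V=21119.539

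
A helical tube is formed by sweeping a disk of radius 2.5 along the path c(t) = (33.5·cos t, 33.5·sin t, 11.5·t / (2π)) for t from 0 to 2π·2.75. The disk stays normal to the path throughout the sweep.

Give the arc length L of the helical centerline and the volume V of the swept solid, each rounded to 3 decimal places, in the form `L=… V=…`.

2πR = 2π·33.5 = 210.486708
per-turn = √(210.486708² + 11.5²) = √(44304.6542 + 132.25) = √44436.9042 = 210.800627
L = 2.75 × 210.800627 = 579.701723
V = π·2.5² × L = 19.634954 × 579.701723 = 11382.416715

L=579.702 V=11382.417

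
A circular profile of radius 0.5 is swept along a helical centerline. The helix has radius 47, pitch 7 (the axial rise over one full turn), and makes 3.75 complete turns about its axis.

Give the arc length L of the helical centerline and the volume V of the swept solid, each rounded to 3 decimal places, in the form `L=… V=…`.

2πR = 2π·47 = 295.309709
per-turn = √(295.309709² + 7²) = √(87207.8245 + 49) = √87256.8245 = 295.392662
L = 3.75 × 295.392662 = 1107.722481
V = π·0.5² × L = 0.785398 × 1107.722481 = 870.003202

L=1107.722 V=870.003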